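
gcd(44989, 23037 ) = 7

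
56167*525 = 29487675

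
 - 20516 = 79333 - 99849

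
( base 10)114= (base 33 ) 3F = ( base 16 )72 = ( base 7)222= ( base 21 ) 59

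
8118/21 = 386 + 4/7 = 386.57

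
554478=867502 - 313024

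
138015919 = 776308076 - 638292157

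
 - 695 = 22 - 717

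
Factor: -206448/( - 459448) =102/227 = 2^1*3^1*17^1*227^(-1 )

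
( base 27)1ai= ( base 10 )1017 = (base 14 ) 529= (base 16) 3F9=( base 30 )13R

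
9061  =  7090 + 1971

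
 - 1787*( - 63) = 112581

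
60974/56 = 30487/28 =1088.82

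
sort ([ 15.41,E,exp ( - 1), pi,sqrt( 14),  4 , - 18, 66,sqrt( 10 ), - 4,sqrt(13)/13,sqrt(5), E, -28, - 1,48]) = [ - 28, - 18, - 4, - 1 , sqrt( 13)/13, exp ( - 1),  sqrt(5),E, E,pi,  sqrt( 10 ),sqrt( 14 ),  4,  15.41 , 48, 66 ]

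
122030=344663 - 222633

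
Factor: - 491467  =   - 41^1*11987^1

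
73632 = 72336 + 1296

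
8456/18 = 469 + 7/9=469.78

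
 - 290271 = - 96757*3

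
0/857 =0= 0.00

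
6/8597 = 6/8597  =  0.00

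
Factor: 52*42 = 2184=2^3*3^1*7^1*13^1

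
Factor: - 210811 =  - 210811^1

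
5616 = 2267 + 3349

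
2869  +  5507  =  8376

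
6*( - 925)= -5550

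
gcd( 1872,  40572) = 36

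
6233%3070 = 93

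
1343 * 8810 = 11831830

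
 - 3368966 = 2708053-6077019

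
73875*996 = 73579500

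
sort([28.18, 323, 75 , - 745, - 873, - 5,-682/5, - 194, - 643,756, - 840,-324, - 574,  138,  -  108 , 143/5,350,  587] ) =[ - 873,-840, - 745 ,-643, - 574, - 324, - 194, - 682/5  ,  -  108, - 5,28.18, 143/5,75, 138, 323, 350, 587, 756]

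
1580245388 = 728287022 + 851958366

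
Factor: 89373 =3^1*31^3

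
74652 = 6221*12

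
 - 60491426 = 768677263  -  829168689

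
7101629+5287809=12389438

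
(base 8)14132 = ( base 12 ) 3736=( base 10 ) 6234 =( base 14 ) 23b4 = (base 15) 1ca9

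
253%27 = 10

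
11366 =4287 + 7079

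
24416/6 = 4069+1/3 =4069.33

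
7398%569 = 1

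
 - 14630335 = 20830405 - 35460740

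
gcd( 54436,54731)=1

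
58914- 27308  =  31606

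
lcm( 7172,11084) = 121924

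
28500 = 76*375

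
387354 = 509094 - 121740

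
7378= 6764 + 614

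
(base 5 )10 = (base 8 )5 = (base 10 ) 5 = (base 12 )5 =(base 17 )5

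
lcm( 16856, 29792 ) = 1281056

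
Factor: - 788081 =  - 7^1*112583^1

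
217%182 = 35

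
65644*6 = 393864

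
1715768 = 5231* 328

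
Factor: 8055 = 3^2*5^1*179^1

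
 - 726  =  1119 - 1845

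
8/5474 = 4/2737 = 0.00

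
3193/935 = 3 + 388/935 = 3.41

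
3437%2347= 1090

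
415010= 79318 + 335692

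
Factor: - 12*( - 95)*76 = 86640 = 2^4*3^1 *5^1 * 19^2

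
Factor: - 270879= - 3^1*7^1*12899^1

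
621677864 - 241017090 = 380660774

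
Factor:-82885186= -2^1*1039^1 * 39887^1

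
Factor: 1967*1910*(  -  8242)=  -  2^2*5^1 * 7^1*13^1* 191^1*281^1*317^1 =- 30964946740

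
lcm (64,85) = 5440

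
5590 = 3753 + 1837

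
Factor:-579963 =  - 3^1*97^1 * 1993^1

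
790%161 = 146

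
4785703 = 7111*673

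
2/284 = 1/142 = 0.01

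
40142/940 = 42+331/470 = 42.70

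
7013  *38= 266494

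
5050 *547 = 2762350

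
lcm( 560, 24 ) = 1680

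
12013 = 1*12013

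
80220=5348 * 15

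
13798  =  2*6899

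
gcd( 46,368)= 46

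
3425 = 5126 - 1701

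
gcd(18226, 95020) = 2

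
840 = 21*40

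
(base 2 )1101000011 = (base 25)18a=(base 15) 3AA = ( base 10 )835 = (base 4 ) 31003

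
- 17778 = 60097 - 77875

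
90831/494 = 183 + 33/38 = 183.87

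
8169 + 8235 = 16404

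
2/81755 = 2/81755=0.00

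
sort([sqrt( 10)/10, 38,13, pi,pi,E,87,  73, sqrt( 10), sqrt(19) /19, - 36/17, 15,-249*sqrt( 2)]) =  [-249* sqrt( 2),  -  36/17,sqrt( 19 ) /19, sqrt(10 )/10,E,pi,pi,sqrt( 10), 13, 15, 38,73, 87 ]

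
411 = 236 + 175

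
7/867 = 7/867 =0.01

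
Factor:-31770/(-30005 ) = 18/17 = 2^1 * 3^2 *17^ (  -  1)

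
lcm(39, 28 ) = 1092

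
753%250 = 3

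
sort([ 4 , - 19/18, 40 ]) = [  -  19/18, 4,  40 ]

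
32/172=8/43=0.19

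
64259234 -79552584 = - 15293350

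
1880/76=24 + 14/19 = 24.74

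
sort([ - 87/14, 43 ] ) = [ - 87/14, 43]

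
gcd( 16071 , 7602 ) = 3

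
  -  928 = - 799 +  - 129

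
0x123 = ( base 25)bg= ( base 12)203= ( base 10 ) 291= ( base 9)353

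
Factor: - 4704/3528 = - 2^2 * 3^ (  -  1 ) = - 4/3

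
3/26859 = 1/8953 =0.00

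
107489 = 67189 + 40300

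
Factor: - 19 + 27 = 8 = 2^3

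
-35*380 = - 13300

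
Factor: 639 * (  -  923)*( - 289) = 170451333 =3^2*13^1*17^2*71^2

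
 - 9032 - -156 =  - 8876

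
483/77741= 483/77741 =0.01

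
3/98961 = 1/32987 = 0.00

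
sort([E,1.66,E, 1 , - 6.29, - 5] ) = [ - 6.29 ,- 5, 1,1.66,E,E ] 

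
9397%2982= 451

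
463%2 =1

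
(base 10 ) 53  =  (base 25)23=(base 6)125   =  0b110101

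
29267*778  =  22769726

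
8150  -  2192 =5958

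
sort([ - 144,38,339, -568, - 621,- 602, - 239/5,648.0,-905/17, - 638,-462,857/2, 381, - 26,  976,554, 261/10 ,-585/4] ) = [ - 638, -621,  -  602 ,-568, - 462, - 585/4, - 144, - 905/17, - 239/5, -26,261/10,38,339,381, 857/2,554,648.0,  976 ]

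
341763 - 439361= -97598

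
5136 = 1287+3849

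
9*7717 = 69453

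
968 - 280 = 688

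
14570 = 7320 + 7250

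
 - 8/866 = -4/433 =-0.01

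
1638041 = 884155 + 753886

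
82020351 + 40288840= 122309191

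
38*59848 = 2274224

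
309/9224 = 309/9224 = 0.03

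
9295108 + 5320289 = 14615397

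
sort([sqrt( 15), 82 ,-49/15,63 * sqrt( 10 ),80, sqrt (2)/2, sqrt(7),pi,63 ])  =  [ - 49/15 , sqrt( 2)/2, sqrt(7 ),pi,sqrt( 15), 63,80 , 82,63*sqrt( 10 ) ]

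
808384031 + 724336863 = 1532720894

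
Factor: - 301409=  -  301409^1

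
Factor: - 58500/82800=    - 2^(-2) * 5^1 * 13^1*23^( - 1) = - 65/92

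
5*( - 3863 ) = - 19315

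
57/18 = 3  +  1/6  =  3.17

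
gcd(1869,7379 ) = 1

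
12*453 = 5436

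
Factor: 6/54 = 1/9 = 3^( - 2 ) 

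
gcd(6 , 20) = 2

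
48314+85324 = 133638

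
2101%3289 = 2101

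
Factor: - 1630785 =-3^1*5^1*13^1*8363^1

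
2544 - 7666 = - 5122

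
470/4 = 235/2 = 117.50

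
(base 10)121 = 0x79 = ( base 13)94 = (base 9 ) 144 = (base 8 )171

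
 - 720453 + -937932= -1658385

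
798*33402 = 26654796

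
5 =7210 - 7205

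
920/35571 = 920/35571 =0.03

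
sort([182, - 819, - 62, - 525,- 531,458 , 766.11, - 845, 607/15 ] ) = [ - 845, - 819,  -  531, - 525, - 62,607/15, 182,458,766.11] 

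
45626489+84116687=129743176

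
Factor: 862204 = 2^2*7^2*53^1*83^1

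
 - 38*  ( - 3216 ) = 122208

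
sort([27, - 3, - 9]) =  [ - 9, - 3, 27 ]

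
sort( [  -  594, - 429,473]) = [ - 594, - 429,  473]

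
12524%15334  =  12524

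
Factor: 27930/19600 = 57/40 = 2^( - 3)* 3^1*5^( - 1 )*19^1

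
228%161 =67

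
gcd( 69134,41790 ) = 2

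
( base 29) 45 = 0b1111001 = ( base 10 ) 121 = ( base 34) 3J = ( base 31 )3s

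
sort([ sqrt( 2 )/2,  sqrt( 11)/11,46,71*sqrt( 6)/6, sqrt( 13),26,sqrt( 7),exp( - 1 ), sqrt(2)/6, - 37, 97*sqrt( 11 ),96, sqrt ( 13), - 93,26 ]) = [-93, - 37,sqrt( 2)/6,sqrt( 11)/11,  exp(- 1),sqrt(2)/2,sqrt(7), sqrt( 13),sqrt(13),26,26, 71*sqrt(6)/6 , 46,96,  97*sqrt( 11 ) ]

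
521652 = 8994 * 58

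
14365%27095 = 14365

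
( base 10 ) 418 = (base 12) 2aa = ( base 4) 12202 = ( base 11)350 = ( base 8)642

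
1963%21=10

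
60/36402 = 10/6067 = 0.00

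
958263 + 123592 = 1081855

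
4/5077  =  4/5077 =0.00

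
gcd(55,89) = 1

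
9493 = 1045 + 8448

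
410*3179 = 1303390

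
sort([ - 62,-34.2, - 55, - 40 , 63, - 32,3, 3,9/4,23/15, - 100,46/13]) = [ - 100, - 62, - 55, - 40, - 34.2, - 32 , 23/15 , 9/4,3,3,46/13,63]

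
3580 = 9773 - 6193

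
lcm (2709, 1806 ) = 5418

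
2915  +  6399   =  9314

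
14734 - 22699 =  - 7965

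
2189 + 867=3056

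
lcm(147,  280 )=5880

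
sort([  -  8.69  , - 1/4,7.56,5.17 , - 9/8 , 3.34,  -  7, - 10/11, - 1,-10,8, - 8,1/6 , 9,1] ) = [ - 10,-8.69,-8, -7, - 9/8, - 1, - 10/11,-1/4,1/6 , 1,3.34, 5.17,7.56,8,9] 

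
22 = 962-940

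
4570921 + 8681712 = 13252633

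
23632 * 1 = 23632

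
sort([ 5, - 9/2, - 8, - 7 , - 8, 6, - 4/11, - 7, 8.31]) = [ - 8, - 8, - 7, - 7, - 9/2, - 4/11,  5,6,8.31 ]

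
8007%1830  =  687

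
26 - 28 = - 2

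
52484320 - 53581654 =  - 1097334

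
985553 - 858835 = 126718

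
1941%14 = 9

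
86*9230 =793780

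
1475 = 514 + 961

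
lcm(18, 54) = 54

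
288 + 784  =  1072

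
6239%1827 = 758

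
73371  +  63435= 136806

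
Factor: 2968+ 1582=2^1 * 5^2 *7^1*13^1 = 4550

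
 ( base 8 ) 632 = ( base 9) 505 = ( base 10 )410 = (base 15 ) 1c5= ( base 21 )jb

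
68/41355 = 68/41355 = 0.00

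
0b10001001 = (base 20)6h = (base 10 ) 137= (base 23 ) 5M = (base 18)7B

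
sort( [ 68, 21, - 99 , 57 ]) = [ - 99, 21,57,  68]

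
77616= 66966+10650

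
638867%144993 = 58895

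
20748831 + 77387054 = 98135885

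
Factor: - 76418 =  - 2^1*19^1*2011^1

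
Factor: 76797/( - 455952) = - 159/944 = -  2^( - 4 )* 3^1*53^1*59^( - 1)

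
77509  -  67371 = 10138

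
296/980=74/245 = 0.30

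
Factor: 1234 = 2^1*617^1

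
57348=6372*9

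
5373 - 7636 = -2263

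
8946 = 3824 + 5122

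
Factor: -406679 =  - 7^1*13^1*41^1 * 109^1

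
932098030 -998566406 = -66468376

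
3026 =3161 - 135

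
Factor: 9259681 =9259681^1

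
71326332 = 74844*953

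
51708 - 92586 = - 40878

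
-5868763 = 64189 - 5932952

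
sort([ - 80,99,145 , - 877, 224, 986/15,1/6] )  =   [ - 877, - 80, 1/6, 986/15, 99, 145, 224]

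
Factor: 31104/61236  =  32/63 = 2^5*3^ ( - 2 )*7^( - 1)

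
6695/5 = 1339 = 1339.00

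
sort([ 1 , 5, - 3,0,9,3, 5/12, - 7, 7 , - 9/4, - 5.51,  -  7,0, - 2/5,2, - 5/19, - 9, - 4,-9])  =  [ - 9,  -  9 , - 7, - 7, - 5.51, - 4 ,-3, - 9/4, - 2/5,-5/19,0,0, 5/12, 1,2,3,5,7, 9] 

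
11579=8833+2746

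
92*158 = 14536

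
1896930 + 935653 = 2832583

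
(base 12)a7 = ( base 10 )127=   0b1111111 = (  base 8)177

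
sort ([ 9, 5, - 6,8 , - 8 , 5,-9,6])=[-9, - 8 , - 6 , 5 , 5,  6, 8, 9] 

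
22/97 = 22/97 = 0.23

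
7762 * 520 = 4036240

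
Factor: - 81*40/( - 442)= 1620/221 = 2^2*3^4*5^1*13^(  -  1)*17^( - 1 ) 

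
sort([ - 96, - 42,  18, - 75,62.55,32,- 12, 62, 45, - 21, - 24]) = [ - 96,  -  75,  -  42, - 24, - 21, - 12,  18,32, 45,62,62.55 ] 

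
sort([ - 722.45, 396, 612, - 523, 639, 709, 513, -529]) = [ - 722.45, - 529 , - 523,  396, 513,612,  639,709]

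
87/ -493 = - 3/17 =-0.18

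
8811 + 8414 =17225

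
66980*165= 11051700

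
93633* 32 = 2996256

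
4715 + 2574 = 7289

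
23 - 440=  - 417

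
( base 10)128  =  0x80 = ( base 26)4O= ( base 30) 48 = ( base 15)88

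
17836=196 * 91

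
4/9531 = 4/9531 = 0.00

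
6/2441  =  6/2441 =0.00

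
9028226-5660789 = 3367437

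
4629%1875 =879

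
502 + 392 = 894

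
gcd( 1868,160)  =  4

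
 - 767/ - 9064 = 767/9064 = 0.08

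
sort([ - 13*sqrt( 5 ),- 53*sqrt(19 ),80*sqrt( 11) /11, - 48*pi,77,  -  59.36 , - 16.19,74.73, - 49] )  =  [-53*sqrt( 19 ), - 48*pi,-59.36, - 49, - 13*sqrt( 5), - 16.19,80 * sqrt(11)/11,74.73,  77 ] 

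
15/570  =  1/38 = 0.03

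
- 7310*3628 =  - 26520680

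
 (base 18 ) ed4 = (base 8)11246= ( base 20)BIE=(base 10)4774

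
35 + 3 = 38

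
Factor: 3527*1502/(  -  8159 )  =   - 5297554/8159 =-2^1*41^( - 1)*199^(  -  1)*751^1 * 3527^1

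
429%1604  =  429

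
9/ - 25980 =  - 3/8660 = -0.00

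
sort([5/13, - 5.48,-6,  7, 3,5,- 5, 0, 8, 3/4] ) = [ - 6, - 5.48,- 5 , 0 , 5/13 , 3/4, 3, 5, 7, 8]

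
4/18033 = 4/18033 = 0.00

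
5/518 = 5/518 = 0.01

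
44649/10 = 44649/10  =  4464.90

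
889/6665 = 889/6665 = 0.13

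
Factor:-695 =  -  5^1*139^1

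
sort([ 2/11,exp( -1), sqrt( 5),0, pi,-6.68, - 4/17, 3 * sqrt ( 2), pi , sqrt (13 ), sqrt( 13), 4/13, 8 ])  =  [ - 6.68, - 4/17,0, 2/11, 4/13, exp (-1 ), sqrt(5 ), pi, pi, sqrt( 13),  sqrt ( 13 ),3*sqrt( 2 ), 8]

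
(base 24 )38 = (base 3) 2222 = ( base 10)80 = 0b1010000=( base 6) 212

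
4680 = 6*780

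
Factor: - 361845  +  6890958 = 3^3*79^1*3061^1 =6529113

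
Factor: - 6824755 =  - 5^1*7^1*227^1 *859^1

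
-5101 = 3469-8570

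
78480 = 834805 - 756325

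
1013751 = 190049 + 823702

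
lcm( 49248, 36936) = 147744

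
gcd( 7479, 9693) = 27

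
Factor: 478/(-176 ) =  - 2^( - 3 )*11^( - 1 )*239^1= - 239/88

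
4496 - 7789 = -3293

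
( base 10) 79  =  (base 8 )117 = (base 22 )3d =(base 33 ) 2D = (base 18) 47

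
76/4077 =76/4077 = 0.02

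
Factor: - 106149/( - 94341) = 863/767=   13^( - 1)*59^ ( - 1)*863^1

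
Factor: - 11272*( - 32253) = 2^3 *3^1*13^1*827^1*1409^1 = 363555816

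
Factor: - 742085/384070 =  - 2^( - 1)*199^( - 1)*769^1 = -769/398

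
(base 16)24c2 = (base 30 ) ADK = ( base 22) j9g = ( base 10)9410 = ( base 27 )COE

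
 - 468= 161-629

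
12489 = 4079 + 8410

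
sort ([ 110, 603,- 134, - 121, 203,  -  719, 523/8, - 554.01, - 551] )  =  [ - 719,-554.01,- 551, - 134, -121,  523/8, 110,203,603]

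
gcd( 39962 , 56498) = 1378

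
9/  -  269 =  - 1 + 260/269 = - 0.03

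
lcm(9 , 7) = 63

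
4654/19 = 4654/19 = 244.95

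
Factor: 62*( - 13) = - 2^1*13^1 * 31^1 = -  806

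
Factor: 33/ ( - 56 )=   -  2^( - 3 )*3^1*7^(  -  1 )*11^1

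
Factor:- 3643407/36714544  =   - 2^( - 4 ) *3^3* 23^1 * 5867^1*2294659^( - 1)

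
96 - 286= -190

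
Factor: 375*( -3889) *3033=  - 4423251375 = -  3^3 * 5^3*337^1 *3889^1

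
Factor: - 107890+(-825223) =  - 933113 = -17^1 *131^1*419^1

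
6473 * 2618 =16946314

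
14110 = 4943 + 9167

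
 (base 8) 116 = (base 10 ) 78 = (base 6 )210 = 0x4E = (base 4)1032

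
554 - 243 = 311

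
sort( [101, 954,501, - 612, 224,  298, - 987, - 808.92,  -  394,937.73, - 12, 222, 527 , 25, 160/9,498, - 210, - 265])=[ - 987 ,  -  808.92, - 612,-394, - 265, - 210,-12  ,  160/9, 25,101,222,224, 298,498,501, 527,937.73, 954] 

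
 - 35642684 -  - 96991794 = 61349110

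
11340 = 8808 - -2532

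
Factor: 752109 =3^1*250703^1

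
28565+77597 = 106162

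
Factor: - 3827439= -3^3*  7^2*11^1*263^1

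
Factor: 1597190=2^1*5^1*7^1* 22817^1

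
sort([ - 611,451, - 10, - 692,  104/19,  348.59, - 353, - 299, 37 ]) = [ - 692,  -  611, - 353,  -  299, - 10,104/19,37, 348.59, 451 ]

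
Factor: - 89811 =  - 3^2*17^1*587^1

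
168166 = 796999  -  628833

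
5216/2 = 2608 = 2608.00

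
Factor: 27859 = 13^1*2143^1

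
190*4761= 904590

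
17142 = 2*8571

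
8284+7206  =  15490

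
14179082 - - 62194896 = 76373978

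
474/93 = 158/31 = 5.10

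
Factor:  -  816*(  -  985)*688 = 2^8*3^1*5^1*17^1*43^1*197^1 = 552986880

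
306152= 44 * 6958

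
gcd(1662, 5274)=6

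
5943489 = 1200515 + 4742974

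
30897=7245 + 23652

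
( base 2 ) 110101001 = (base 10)425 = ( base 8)651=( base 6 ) 1545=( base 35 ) c5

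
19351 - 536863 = -517512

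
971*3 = 2913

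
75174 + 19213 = 94387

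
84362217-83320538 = 1041679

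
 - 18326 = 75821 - 94147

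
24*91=2184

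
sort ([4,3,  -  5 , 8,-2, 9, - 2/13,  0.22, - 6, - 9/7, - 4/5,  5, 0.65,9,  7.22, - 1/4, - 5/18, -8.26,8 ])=[  -  8.26, - 6, - 5 , - 2, - 9/7,-4/5, -5/18,-1/4 , -2/13,0.22,0.65,  3, 4,  5,  7.22,8 , 8, 9 , 9]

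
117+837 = 954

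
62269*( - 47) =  - 2926643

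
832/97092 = 208/24273   =  0.01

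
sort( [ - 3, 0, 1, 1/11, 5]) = [ - 3,0,1/11,1, 5 ] 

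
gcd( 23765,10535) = 245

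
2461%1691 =770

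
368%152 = 64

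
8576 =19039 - 10463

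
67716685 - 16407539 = 51309146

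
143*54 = 7722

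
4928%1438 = 614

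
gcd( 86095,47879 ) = 1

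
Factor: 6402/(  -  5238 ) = -3^( -2)*11^1 = - 11/9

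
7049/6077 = 1+972/6077 = 1.16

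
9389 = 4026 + 5363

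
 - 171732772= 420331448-592064220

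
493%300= 193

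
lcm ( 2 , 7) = 14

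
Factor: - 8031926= - 2^1*7^1*211^1*2719^1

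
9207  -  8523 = 684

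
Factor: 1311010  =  2^1*5^1*131101^1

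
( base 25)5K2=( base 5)104002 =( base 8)7053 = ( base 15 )111c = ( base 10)3627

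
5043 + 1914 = 6957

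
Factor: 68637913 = 68637913^1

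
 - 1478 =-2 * 739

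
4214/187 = 4214/187 = 22.53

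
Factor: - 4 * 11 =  - 2^2*11^1 =- 44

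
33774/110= 16887/55 = 307.04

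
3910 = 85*46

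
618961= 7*88423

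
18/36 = 1/2 = 0.50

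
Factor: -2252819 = -37^1*60887^1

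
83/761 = 83/761 =0.11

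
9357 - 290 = 9067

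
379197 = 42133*9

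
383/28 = 383/28 = 13.68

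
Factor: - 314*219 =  - 68766 =-2^1*3^1*73^1*157^1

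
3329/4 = 832+ 1/4 = 832.25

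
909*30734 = 27937206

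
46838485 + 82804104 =129642589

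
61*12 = 732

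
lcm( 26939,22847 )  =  1804913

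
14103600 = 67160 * 210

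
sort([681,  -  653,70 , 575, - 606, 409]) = [ - 653, -606,70,409,575,681 ] 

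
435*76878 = 33441930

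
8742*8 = 69936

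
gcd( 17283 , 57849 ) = 3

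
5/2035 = 1/407 = 0.00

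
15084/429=35 + 23/143 =35.16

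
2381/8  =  2381/8 = 297.62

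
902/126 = 7 + 10/63 = 7.16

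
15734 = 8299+7435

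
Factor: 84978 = 2^1* 3^2 * 4721^1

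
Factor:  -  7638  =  -2^1*3^1*19^1*67^1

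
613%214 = 185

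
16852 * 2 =33704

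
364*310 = 112840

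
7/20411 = 7/20411 =0.00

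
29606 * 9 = 266454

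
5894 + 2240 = 8134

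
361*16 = 5776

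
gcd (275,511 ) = 1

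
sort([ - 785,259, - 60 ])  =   [-785, -60,259 ]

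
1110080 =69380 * 16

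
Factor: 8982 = 2^1 *3^2 * 499^1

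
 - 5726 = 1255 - 6981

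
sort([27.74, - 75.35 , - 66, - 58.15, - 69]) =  [ - 75.35,  -  69, - 66, - 58.15, 27.74 ] 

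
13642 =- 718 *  ( - 19 )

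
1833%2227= 1833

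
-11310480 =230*( - 49176)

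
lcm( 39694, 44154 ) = 3929706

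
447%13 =5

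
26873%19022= 7851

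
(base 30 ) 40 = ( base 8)170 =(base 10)120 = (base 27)4C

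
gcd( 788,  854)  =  2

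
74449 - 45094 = 29355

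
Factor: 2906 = 2^1*1453^1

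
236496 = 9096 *26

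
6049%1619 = 1192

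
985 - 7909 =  - 6924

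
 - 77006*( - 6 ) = 462036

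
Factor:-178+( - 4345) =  - 4523^1 =- 4523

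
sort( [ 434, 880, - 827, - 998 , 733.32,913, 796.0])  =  [ - 998,-827, 434 , 733.32,  796.0, 880, 913 ] 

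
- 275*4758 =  - 1308450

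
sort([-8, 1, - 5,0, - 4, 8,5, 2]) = [ -8, - 5, - 4,0,1 , 2,5,8 ]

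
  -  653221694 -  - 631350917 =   -  21870777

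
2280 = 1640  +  640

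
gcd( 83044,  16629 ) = 1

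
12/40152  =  1/3346 = 0.00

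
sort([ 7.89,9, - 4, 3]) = [-4,3, 7.89,9] 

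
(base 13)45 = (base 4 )321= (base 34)1n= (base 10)57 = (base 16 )39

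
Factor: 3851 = 3851^1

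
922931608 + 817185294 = 1740116902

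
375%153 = 69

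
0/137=0 = 0.00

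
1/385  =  1/385 = 0.00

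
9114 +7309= 16423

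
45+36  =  81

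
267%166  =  101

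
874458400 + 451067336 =1325525736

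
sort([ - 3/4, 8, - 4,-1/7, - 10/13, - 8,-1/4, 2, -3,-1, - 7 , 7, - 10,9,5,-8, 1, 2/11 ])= [ - 10 , - 8, - 8, - 7, - 4, - 3, - 1,-10/13, - 3/4,-1/4, - 1/7,2/11, 1 , 2,  5,  7,8, 9 ]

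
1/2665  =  1/2665 = 0.00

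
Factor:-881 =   -  881^1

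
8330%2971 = 2388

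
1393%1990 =1393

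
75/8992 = 75/8992 = 0.01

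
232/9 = 25 + 7/9 = 25.78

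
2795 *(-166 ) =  -463970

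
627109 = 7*89587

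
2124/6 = 354 = 354.00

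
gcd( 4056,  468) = 156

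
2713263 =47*57729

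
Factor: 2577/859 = 3 = 3^1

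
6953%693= 23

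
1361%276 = 257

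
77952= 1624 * 48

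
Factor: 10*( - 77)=  -  770 = -2^1 *5^1*7^1*11^1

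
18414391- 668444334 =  - 650029943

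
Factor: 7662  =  2^1*3^1*1277^1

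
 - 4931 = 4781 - 9712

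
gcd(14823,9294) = 3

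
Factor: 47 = 47^1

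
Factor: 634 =2^1*317^1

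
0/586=0= 0.00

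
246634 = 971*254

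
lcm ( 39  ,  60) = 780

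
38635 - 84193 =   -  45558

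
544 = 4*136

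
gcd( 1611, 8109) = 9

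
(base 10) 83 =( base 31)2l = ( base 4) 1103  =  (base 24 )3B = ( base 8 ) 123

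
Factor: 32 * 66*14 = 29568=2^7* 3^1*7^1*11^1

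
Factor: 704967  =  3^1*234989^1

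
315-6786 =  - 6471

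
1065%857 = 208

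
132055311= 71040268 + 61015043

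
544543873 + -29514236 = 515029637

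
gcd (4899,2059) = 71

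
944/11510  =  472/5755 = 0.08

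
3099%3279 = 3099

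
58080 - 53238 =4842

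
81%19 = 5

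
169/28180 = 169/28180 = 0.01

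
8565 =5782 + 2783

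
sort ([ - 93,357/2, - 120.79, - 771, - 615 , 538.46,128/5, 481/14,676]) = [  -  771, -615, - 120.79, - 93, 128/5,481/14,357/2, 538.46, 676]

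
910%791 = 119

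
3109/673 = 3109/673 = 4.62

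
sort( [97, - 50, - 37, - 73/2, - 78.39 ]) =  [ - 78.39,  -  50,-37, - 73/2,97] 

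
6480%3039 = 402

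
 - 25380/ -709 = 35 + 565/709=35.80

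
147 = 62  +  85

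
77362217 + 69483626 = 146845843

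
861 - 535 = 326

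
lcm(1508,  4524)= 4524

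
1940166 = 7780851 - 5840685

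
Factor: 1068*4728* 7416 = 37447121664 = 2^8*3^4*89^1*103^1 * 197^1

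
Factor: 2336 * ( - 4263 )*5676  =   - 2^7*3^2 *7^2 * 11^1 * 29^1*43^1 * 73^1  =  - 56523696768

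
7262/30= 242  +  1/15=242.07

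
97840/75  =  19568/15= 1304.53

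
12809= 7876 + 4933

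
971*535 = 519485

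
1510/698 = 755/349=2.16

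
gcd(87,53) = 1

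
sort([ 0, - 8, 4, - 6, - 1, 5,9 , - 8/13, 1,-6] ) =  [ - 8, - 6, - 6,- 1,  -  8/13,0,1 , 4,  5, 9]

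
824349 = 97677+726672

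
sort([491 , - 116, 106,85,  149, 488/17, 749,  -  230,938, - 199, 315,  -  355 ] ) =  [- 355, - 230, - 199,  -  116,488/17, 85, 106 , 149, 315, 491, 749,938]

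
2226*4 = 8904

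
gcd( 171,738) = 9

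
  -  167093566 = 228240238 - 395333804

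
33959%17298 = 16661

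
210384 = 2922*72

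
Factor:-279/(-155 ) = 3^2*5^(-1) = 9/5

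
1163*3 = 3489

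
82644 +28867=111511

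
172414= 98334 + 74080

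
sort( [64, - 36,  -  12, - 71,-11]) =[ - 71, - 36,  -  12, - 11,64]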